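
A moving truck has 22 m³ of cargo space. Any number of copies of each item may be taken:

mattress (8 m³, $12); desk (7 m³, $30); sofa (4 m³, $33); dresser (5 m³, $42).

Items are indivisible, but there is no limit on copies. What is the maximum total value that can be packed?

$183

Best value-per-unit is dresser at 42/5; filling with it alone gives 4×42 = 168.
Optimal mix: 3×sofa + 2×dresser → volume 22, value 183.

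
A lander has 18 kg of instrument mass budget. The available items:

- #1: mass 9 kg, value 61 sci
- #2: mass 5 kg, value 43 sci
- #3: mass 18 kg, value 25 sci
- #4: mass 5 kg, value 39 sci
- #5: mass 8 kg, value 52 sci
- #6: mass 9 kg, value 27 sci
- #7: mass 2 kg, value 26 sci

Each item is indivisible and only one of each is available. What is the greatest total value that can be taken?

134 sci

Check high-value combinations within 18 kg:
- #2+#4+#5: mass 5+5+8=18, value 43+39+52=134
- #1+#2+#7: mass 9+5+2=16, value 61+43+26=130
- #1+#4+#7: mass 9+5+2=16, value 61+39+26=126
Best: 134 sci.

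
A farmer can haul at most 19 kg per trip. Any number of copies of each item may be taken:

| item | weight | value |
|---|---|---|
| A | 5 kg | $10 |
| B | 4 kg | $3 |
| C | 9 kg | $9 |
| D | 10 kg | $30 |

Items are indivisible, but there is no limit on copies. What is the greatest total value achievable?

Best value-per-unit is D at 30/10; filling with it alone gives 1×30 = 30.
Optimal mix: 1×A + 1×B + 1×D → weight 19, value 43.

$43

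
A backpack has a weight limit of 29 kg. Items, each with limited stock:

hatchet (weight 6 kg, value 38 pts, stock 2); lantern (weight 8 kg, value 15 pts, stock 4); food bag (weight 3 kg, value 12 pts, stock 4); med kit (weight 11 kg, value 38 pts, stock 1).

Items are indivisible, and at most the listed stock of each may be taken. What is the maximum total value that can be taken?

138 pts

Best selections within weight 29 and stock limits:
- 2×hatchet + 2×food bag + 1×med kit: weight 29, value 138
- 2×hatchet + 1×lantern + 3×food bag: weight 29, value 127
- 2×hatchet + 1×food bag + 1×med kit: weight 26, value 126
Best: 138 pts.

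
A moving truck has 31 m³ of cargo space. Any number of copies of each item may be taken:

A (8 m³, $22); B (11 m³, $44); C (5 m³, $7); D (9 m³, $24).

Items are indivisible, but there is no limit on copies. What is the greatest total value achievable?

Best value-per-unit is B at 44/11; filling with it alone gives 2×44 = 88.
Optimal mix: 2×B + 1×D → volume 31, value 112.

$112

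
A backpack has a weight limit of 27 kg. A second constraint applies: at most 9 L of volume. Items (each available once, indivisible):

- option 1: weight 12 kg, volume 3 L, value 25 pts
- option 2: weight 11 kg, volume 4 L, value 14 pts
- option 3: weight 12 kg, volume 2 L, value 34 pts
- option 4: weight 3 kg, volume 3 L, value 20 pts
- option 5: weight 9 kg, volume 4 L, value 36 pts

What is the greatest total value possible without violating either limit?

Feasible sets respecting both limits:
- option 3+option 4+option 5: weight 24, volume 9, value 90
- option 1+option 3+option 4: weight 27, volume 8, value 79
- option 3+option 5: weight 21, volume 6, value 70
Best: 90 pts.

90 pts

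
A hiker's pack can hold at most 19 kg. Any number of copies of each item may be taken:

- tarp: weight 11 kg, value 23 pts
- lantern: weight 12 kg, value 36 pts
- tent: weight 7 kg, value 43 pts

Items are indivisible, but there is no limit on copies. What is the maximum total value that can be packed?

Best value-per-unit is tent at 43/7, and filling with it alone uses weight 2×7=14. No mix of the others beats 2×43 = 86.

86 pts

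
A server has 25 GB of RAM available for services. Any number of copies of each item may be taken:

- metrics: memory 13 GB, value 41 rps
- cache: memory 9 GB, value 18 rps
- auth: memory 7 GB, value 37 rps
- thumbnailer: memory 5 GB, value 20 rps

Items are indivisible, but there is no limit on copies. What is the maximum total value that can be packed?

114 rps

Best value-per-unit is auth at 37/7; filling with it alone gives 3×37 = 111.
Optimal mix: 2×auth + 2×thumbnailer → memory 24, value 114.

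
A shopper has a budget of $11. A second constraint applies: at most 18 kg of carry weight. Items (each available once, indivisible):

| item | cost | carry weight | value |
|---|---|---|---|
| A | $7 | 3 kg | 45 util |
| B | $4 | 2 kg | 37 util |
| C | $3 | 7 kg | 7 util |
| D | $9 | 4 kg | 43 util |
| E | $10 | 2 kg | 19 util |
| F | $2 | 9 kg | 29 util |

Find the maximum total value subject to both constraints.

82 util

Feasible sets respecting both limits:
- A+B: cost 11, carry weight 5, value 82
- A+F: cost 9, carry weight 12, value 74
- B+C+F: cost 9, carry weight 18, value 73
- D+F: cost 11, carry weight 13, value 72
Best: 82 util.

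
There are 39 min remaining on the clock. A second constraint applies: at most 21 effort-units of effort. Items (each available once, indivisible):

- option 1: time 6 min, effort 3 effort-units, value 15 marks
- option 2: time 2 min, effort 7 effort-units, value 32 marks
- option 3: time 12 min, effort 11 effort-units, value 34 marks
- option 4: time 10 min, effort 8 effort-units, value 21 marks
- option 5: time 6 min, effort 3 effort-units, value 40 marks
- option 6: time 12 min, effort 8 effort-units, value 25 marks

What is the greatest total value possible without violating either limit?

112 marks

Feasible sets respecting both limits:
- option 1+option 2+option 5+option 6: time 26, effort 21, value 112
- option 1+option 2+option 4+option 5: time 24, effort 21, value 108
- option 2+option 3+option 5: time 20, effort 21, value 106
Best: 112 marks.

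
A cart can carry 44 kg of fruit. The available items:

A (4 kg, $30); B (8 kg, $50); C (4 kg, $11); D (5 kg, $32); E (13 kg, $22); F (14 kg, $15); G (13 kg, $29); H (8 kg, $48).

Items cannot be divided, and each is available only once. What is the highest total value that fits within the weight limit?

Check high-value combinations within 44 kg:
- A+B+C+D+G+H: weight 4+8+4+5+13+8=42, value 30+50+11+32+29+48=200
- A+B+C+D+E+H: weight 4+8+4+5+13+8=42, value 30+50+11+32+22+48=193
- A+B+D+G+H: weight 4+8+5+13+8=38, value 30+50+32+29+48=189
- A+B+C+D+F+H: weight 4+8+4+5+14+8=43, value 30+50+11+32+15+48=186
Best: $200.

$200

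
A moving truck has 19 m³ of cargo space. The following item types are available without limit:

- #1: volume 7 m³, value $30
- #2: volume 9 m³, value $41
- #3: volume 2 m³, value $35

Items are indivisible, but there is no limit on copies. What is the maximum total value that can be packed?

$315

Best value-per-unit is #3 at 35/2, and filling with it alone uses volume 9×2=18. No mix of the others beats 9×35 = 315.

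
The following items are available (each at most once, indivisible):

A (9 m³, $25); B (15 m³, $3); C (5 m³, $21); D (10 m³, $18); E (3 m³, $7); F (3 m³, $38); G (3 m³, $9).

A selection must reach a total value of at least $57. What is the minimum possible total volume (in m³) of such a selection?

8

Subsets with value ≥ 57, sorted by total volume:
- C+F: volume 8, value 59
- C+F+G: volume 11, value 68
- C+E+F: volume 11, value 66
- A+F: volume 12, value 63
Minimum volume: 8 m³.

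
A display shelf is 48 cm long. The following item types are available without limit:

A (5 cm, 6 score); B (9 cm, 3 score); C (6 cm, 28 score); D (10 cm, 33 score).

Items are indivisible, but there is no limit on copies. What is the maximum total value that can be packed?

224 score

Best value-per-unit is C at 28/6, and filling with it alone uses length 8×6=48. No mix of the others beats 8×28 = 224.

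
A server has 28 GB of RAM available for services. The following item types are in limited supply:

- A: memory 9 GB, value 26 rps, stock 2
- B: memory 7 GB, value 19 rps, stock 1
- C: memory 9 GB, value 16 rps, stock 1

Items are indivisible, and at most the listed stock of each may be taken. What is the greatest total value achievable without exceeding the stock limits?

71 rps

Best selections within memory 28 and stock limits:
- 2×A + 1×B: memory 25, value 71
- 2×A + 1×C: memory 27, value 68
Best: 71 rps.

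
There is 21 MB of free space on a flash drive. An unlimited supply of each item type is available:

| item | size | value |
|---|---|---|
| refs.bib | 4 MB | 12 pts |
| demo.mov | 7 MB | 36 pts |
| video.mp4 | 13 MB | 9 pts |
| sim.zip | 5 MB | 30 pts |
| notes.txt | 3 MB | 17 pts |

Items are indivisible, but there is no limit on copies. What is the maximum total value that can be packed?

124 pts

Best value-per-unit is sim.zip at 30/5; filling with it alone gives 4×30 = 120.
Optimal mix: 3×sim.zip + 2×notes.txt → size 21, value 124.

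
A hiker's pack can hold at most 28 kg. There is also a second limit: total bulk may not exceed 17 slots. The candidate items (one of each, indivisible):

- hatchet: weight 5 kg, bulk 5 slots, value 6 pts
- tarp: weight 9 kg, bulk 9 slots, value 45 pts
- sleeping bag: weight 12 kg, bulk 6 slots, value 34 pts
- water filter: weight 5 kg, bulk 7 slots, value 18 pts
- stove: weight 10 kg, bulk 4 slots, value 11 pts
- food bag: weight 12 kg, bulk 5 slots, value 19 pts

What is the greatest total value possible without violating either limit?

79 pts

Feasible sets respecting both limits:
- tarp+sleeping bag: weight 21, bulk 15, value 79
- tarp+food bag: weight 21, bulk 14, value 64
- tarp+water filter: weight 14, bulk 16, value 63
- sleeping bag+water filter+stove: weight 27, bulk 17, value 63
Best: 79 pts.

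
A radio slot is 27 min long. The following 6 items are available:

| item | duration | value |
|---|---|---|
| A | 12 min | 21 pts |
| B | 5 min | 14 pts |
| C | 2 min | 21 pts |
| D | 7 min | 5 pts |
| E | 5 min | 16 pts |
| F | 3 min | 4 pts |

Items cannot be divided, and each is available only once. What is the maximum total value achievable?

76 pts

Check high-value combinations within 27 min:
- A+B+C+E+F: duration 12+5+2+5+3=27, value 21+14+21+16+4=76
- A+B+C+E: duration 12+5+2+5=24, value 21+14+21+16=72
- A+C+D+E: duration 12+2+7+5=26, value 21+21+5+16=63
Best: 76 pts.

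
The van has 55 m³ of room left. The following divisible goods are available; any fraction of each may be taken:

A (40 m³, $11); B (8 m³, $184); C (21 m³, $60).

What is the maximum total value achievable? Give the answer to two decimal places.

251.15

Take in order of value per unit:
- B (184/8 per unit): all 8 → value 184, running total 184.00
- C (60/21 per unit): all 21 → value 60, running total 244.00
- A (11/40 per unit): 26 of 40 → value 26×11/40 = 7.1500, running total 251.15
Total 251.15.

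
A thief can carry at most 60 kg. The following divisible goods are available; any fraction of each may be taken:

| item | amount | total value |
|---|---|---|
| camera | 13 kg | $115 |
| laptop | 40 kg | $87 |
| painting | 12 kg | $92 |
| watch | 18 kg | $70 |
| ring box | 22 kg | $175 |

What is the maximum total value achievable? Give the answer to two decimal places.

Take in order of value per unit:
- camera (115/13 per unit): all 13 → value 115, running total 115.00
- ring box (175/22 per unit): all 22 → value 175, running total 290.00
- painting (92/12 per unit): all 12 → value 92, running total 382.00
- watch (70/18 per unit): 13 of 18 → value 13×70/18 = 50.5556, running total 432.56
Total 432.56.

432.56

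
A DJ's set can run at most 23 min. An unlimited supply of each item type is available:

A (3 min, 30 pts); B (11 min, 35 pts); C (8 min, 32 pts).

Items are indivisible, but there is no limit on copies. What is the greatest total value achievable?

Best value-per-unit is A at 30/3, and filling with it alone uses duration 7×3=21. No mix of the others beats 7×30 = 210.

210 pts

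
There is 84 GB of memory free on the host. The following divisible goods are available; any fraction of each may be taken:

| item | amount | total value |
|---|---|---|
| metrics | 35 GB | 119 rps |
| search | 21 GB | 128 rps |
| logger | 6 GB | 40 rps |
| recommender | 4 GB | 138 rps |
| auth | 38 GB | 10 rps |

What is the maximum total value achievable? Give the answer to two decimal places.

429.74

Take in order of value per unit:
- recommender (138/4 per unit): all 4 → value 138, running total 138.00
- logger (40/6 per unit): all 6 → value 40, running total 178.00
- search (128/21 per unit): all 21 → value 128, running total 306.00
- metrics (119/35 per unit): all 35 → value 119, running total 425.00
- auth (10/38 per unit): 18 of 38 → value 18×10/38 = 4.7368, running total 429.74
Total 429.74.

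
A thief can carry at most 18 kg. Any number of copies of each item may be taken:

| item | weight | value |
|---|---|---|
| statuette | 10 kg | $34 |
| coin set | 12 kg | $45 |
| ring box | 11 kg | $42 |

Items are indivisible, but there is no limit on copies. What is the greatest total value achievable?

Best value-per-unit is ring box at 42/11; filling with it alone gives 1×42 = 42.
Optimal mix: 1×coin set → weight 12, value 45.

$45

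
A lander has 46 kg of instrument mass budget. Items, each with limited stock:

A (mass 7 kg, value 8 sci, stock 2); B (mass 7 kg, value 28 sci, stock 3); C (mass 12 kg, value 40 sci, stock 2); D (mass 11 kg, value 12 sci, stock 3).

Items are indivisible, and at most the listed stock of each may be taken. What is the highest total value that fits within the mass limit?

Best selections within mass 46 and stock limits:
- 3×B + 2×C: mass 45, value 164
- 1×A + 2×B + 2×C: mass 45, value 144
- 2×B + 2×C: mass 38, value 136
Best: 164 sci.

164 sci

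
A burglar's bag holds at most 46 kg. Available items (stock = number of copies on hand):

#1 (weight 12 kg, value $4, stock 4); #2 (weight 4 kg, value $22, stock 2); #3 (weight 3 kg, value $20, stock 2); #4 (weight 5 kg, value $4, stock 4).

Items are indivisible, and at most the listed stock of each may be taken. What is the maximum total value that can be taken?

$104

Best selections within weight 46 and stock limits:
- 1×#1 + 2×#2 + 2×#3 + 4×#4: weight 46, value 104
- 2×#2 + 2×#3 + 4×#4: weight 34, value 100
- 1×#1 + 2×#2 + 2×#3 + 3×#4: weight 41, value 100
- 2×#2 + 2×#3 + 3×#4: weight 29, value 96
Best: $104.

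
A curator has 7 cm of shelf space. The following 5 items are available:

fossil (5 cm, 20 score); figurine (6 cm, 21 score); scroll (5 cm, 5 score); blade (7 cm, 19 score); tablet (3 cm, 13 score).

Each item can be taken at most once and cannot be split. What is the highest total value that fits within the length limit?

21 score

This is a 0/1 knapsack; check combinations near the capacity.
- figurine: length 6, value 21
- fossil: length 5, value 20
- blade: length 7, value 19
- tablet: length 3, value 13
Best: 21 score.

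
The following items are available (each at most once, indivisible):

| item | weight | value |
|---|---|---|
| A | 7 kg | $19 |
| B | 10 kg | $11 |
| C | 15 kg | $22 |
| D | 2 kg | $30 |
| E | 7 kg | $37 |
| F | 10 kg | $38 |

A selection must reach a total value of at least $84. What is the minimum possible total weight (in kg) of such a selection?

Subsets with value ≥ 84, sorted by total weight:
- A+D+E: weight 16, value 86
- D+E+F: weight 19, value 105
Minimum weight: 16 kg.

16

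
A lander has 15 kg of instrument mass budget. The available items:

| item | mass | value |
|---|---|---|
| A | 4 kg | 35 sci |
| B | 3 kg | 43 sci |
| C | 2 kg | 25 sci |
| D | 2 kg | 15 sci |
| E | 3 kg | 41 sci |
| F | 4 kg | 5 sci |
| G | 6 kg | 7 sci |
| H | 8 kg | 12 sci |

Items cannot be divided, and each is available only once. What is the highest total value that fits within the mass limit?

159 sci

Check high-value combinations within 15 kg:
- A+B+C+D+E: mass 4+3+2+2+3=14, value 35+43+25+15+41=159
- A+B+C+E: mass 4+3+2+3=12, value 35+43+25+41=144
- A+B+D+E: mass 4+3+2+3=12, value 35+43+15+41=134
- B+C+D+E+F: mass 3+2+2+3+4=14, value 43+25+15+41+5=129
Best: 159 sci.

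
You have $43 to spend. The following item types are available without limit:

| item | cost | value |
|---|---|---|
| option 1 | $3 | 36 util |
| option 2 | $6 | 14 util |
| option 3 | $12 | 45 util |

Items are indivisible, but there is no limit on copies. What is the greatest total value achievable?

Best value-per-unit is option 1 at 36/3, and filling with it alone uses cost 14×3=42. No mix of the others beats 14×36 = 504.

504 util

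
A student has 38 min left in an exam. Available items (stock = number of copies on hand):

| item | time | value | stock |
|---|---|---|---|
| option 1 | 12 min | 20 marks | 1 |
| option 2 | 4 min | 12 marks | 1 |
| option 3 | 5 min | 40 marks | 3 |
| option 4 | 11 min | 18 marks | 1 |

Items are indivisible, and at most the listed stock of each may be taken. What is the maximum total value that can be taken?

158 marks

Top feasible selections:
- 1×option 1 + 3×option 3 + 1×option 4: time 38, value 158
- 1×option 1 + 1×option 2 + 3×option 3: time 31, value 152
- 1×option 2 + 3×option 3 + 1×option 4: time 30, value 150
Best: 158 marks.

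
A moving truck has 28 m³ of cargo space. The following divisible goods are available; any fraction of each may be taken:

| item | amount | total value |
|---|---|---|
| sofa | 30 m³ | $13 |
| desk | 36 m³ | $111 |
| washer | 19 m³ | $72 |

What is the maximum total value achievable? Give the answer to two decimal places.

Take in order of value per unit:
- washer (72/19 per unit): all 19 → value 72, running total 72.00
- desk (111/36 per unit): 9 of 36 → value 9×111/36 = 27.7500, running total 99.75
Total 99.75.

99.75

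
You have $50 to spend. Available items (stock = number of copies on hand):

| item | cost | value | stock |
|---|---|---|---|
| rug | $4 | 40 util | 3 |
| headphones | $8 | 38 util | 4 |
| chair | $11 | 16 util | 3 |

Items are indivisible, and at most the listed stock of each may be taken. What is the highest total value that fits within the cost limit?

272 util

Best selections within cost 50 and stock limits:
- 3×rug + 4×headphones: cost 44, value 272
- 3×rug + 3×headphones + 1×chair: cost 47, value 250
- 3×rug + 3×headphones: cost 36, value 234
- 2×rug + 4×headphones: cost 40, value 232
Best: 272 util.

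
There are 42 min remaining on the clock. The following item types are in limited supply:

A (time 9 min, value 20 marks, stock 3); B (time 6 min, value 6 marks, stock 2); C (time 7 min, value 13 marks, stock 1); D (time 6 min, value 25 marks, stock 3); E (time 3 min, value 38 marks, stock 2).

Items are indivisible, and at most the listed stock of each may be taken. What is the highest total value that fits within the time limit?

191 marks

Top feasible selections:
- 2×A + 3×D + 2×E: time 42, value 191
- 1×A + 1×C + 3×D + 2×E: time 40, value 184
- 1×A + 1×B + 3×D + 2×E: time 39, value 177
- 2×A + 1×B + 2×D + 2×E: time 42, value 172
Best: 191 marks.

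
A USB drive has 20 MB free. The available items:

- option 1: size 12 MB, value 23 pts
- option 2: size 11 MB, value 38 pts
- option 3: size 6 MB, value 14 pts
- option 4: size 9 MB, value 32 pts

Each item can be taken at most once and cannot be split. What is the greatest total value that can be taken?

Check high-value combinations within 20 MB:
- option 2+option 4: size 11+9=20, value 38+32=70
- option 2+option 3: size 11+6=17, value 38+14=52
- option 3+option 4: size 6+9=15, value 14+32=46
- option 2: size 11, value 38
- option 1+option 3: size 12+6=18, value 23+14=37
Best: 70 pts.

70 pts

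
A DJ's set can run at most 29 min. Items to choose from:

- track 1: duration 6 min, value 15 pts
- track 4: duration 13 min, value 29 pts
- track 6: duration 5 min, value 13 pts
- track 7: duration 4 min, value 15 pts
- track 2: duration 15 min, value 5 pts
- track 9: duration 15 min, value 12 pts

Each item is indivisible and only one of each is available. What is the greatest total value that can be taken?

72 pts

This is a 0/1 knapsack; check combinations near the capacity.
- track 1+track 4+track 6+track 7: duration 6+13+5+4=28, value 15+29+13+15=72
- track 1+track 4+track 7: duration 6+13+4=23, value 15+29+15=59
- track 4+track 6+track 7: duration 13+5+4=22, value 29+13+15=57
Best: 72 pts.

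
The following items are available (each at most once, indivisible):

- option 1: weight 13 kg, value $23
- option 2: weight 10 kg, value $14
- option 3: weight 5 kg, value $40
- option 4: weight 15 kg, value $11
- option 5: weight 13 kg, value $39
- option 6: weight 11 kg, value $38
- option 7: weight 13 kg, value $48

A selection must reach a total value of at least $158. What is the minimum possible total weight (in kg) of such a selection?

Subsets with value ≥ 158, sorted by total weight:
- option 3+option 5+option 6+option 7: weight 42, value 165
- option 2+option 3+option 5+option 6+option 7: weight 52, value 179
Minimum weight: 42 kg.

42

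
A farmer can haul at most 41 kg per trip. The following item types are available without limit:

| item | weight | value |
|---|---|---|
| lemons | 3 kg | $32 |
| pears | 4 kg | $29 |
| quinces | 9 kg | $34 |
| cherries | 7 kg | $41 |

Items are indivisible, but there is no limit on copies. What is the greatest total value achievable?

Best value-per-unit is lemons at 32/3, and filling with it alone uses weight 13×3=39. No mix of the others beats 13×32 = 416.

$416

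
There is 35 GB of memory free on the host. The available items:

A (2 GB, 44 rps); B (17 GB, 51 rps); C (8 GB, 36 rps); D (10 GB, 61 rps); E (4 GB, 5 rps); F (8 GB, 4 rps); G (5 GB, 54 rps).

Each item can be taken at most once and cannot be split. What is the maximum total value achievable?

210 rps

This is a 0/1 knapsack; check combinations near the capacity.
- A+B+D+G: memory 2+17+10+5=34, value 44+51+61+54=210
- A+C+D+E+G: memory 2+8+10+4+5=29, value 44+36+61+5+54=200
- A+C+D+F+G: memory 2+8+10+8+5=33, value 44+36+61+4+54=199
- A+C+D+G: memory 2+8+10+5=25, value 44+36+61+54=195
Best: 210 rps.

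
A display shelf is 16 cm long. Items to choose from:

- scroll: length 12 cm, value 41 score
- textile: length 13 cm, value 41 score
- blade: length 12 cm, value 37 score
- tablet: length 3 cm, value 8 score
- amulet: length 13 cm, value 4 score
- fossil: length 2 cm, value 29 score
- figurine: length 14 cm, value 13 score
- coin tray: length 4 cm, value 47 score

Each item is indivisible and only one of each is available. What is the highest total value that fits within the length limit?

88 score

Check high-value combinations within 16 cm:
- scroll+coin tray: length 12+4=16, value 41+47=88
- tablet+fossil+coin tray: length 3+2+4=9, value 8+29+47=84
- blade+coin tray: length 12+4=16, value 37+47=84
- fossil+coin tray: length 2+4=6, value 29+47=76
- scroll+fossil: length 12+2=14, value 41+29=70
Best: 88 score.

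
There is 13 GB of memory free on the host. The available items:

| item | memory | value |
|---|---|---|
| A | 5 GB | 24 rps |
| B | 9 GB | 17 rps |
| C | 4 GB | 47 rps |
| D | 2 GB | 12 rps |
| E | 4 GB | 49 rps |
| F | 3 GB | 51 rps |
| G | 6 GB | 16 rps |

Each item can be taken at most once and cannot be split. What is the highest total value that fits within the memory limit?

This is a 0/1 knapsack; check combinations near the capacity.
- C+D+E+F: memory 4+2+4+3=13, value 47+12+49+51=159
- C+E+F: memory 4+4+3=11, value 47+49+51=147
- A+E+F: memory 5+4+3=12, value 24+49+51=124
- A+C+F: memory 5+4+3=12, value 24+47+51=122
Best: 159 rps.

159 rps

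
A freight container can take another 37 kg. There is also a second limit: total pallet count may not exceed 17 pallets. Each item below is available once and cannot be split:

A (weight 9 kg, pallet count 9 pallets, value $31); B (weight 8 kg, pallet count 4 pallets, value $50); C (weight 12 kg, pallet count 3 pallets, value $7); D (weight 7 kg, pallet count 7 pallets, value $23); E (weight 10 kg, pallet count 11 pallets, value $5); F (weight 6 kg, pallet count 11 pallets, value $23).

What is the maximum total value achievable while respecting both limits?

Feasible sets respecting both limits:
- A+B+C: weight 29, pallet count 16, value 88
- A+B: weight 17, pallet count 13, value 81
- B+C+D: weight 27, pallet count 14, value 80
Best: $88.

$88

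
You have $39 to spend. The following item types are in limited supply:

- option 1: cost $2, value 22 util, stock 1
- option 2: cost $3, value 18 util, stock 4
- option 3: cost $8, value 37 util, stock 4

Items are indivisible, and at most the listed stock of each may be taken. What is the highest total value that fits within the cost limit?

Best selections within cost 39 and stock limits:
- 1×option 1 + 4×option 2 + 3×option 3: cost 38, value 205
- 1×option 1 + 1×option 2 + 4×option 3: cost 37, value 188
Best: 205 util.

205 util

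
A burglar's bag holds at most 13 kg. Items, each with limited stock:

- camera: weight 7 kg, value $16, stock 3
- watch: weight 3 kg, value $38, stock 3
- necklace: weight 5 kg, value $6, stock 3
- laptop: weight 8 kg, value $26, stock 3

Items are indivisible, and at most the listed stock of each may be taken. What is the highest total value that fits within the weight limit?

$114

Best selections within weight 13 and stock limits:
- 3×watch: weight 9, value 114
- 1×camera + 2×watch: weight 13, value 92
- 2×watch + 1×necklace: weight 11, value 82
- 2×watch: weight 6, value 76
Best: $114.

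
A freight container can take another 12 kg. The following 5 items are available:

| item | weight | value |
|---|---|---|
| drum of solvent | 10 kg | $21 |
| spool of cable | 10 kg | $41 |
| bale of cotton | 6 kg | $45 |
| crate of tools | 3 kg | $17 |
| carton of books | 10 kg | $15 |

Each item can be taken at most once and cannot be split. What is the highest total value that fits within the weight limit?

$62

Check high-value combinations within 12 kg:
- bale of cotton+crate of tools: weight 6+3=9, value 45+17=62
- bale of cotton: weight 6, value 45
- spool of cable: weight 10, value 41
- drum of solvent: weight 10, value 21
- crate of tools: weight 3, value 17
Best: $62.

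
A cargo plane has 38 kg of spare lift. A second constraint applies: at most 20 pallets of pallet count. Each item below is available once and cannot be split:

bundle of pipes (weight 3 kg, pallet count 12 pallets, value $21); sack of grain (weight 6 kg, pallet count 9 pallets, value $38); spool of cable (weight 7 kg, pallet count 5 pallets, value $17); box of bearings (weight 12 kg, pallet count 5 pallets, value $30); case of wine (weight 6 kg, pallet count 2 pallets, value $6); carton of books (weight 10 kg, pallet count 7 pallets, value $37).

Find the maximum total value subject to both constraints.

Feasible sets respecting both limits:
- spool of cable+box of bearings+case of wine+carton of books: weight 35, pallet count 19, value 90
- sack of grain+spool of cable+box of bearings: weight 25, pallet count 19, value 85
- spool of cable+box of bearings+carton of books: weight 29, pallet count 17, value 84
Best: $90.

$90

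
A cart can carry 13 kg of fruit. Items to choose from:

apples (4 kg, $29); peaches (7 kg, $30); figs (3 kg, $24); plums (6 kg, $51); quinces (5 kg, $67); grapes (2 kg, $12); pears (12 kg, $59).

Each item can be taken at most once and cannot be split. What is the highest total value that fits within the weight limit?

$130

Check high-value combinations within 13 kg:
- plums+quinces+grapes: weight 6+5+2=13, value 51+67+12=130
- apples+figs+quinces: weight 4+3+5=12, value 29+24+67=120
- plums+quinces: weight 6+5=11, value 51+67=118
Best: $130.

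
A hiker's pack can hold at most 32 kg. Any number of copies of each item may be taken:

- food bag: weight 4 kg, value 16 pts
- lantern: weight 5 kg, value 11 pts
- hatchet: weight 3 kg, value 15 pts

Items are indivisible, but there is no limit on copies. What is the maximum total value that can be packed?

152 pts

Best value-per-unit is hatchet at 15/3; filling with it alone gives 10×15 = 150.
Optimal mix: 2×food bag + 8×hatchet → weight 32, value 152.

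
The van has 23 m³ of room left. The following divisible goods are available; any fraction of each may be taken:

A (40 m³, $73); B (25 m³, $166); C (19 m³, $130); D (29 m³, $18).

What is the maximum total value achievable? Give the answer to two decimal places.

156.56

Take in order of value per unit:
- C (130/19 per unit): all 19 → value 130, running total 130.00
- B (166/25 per unit): 4 of 25 → value 4×166/25 = 26.5600, running total 156.56
Total 156.56.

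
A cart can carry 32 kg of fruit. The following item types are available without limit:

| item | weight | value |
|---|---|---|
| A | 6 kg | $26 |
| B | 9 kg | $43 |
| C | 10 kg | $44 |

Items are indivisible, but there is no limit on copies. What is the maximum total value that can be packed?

Best value-per-unit is B at 43/9; filling with it alone gives 3×43 = 129.
Optimal mix: 2×A + 2×C → weight 32, value 140.

$140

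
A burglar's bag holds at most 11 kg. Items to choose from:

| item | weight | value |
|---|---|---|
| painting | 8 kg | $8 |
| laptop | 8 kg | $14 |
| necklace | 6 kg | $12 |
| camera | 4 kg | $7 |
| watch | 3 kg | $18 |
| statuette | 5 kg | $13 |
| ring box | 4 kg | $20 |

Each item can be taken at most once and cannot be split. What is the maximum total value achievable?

This is a 0/1 knapsack; check combinations near the capacity.
- camera+watch+ring box: weight 4+3+4=11, value 7+18+20=45
- watch+ring box: weight 3+4=7, value 18+20=38
- statuette+ring box: weight 5+4=9, value 13+20=33
- necklace+ring box: weight 6+4=10, value 12+20=32
- laptop+watch: weight 8+3=11, value 14+18=32
Best: $45.

$45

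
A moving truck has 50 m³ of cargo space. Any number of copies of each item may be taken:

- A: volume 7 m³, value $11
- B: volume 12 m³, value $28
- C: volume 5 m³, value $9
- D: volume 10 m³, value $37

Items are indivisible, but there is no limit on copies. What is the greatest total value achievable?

Best value-per-unit is D at 37/10, and filling with it alone uses volume 5×10=50. No mix of the others beats 5×37 = 185.

$185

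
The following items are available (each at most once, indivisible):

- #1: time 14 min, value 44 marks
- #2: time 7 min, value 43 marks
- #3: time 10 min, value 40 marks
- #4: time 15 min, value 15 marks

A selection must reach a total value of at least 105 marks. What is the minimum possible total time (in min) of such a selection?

Subsets with value ≥ 105, sorted by total time:
- #1+#2+#3: time 31, value 127
- #1+#2+#3+#4: time 46, value 142
Minimum time: 31 min.

31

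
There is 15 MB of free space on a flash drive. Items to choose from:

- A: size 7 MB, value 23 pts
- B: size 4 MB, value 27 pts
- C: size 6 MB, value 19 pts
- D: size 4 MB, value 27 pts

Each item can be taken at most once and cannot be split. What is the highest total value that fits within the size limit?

77 pts

Check high-value combinations within 15 MB:
- A+B+D: size 7+4+4=15, value 23+27+27=77
- B+C+D: size 4+6+4=14, value 27+19+27=73
- B+D: size 4+4=8, value 27+27=54
- A+B: size 7+4=11, value 23+27=50
Best: 77 pts.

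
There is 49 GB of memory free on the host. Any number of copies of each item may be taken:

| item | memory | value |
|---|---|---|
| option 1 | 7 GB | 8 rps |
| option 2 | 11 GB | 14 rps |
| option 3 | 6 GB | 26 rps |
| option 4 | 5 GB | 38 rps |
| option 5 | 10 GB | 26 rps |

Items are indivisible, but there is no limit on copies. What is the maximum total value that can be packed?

342 rps

Best value-per-unit is option 4 at 38/5, and filling with it alone uses memory 9×5=45. No mix of the others beats 9×38 = 342.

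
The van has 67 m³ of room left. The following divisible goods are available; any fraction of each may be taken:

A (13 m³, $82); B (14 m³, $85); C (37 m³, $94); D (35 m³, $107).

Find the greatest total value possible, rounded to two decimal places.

Take in order of value per unit:
- A (82/13 per unit): all 13 → value 82, running total 82.00
- B (85/14 per unit): all 14 → value 85, running total 167.00
- D (107/35 per unit): all 35 → value 107, running total 274.00
- C (94/37 per unit): 5 of 37 → value 5×94/37 = 12.7027, running total 286.70
Total 286.70.

286.70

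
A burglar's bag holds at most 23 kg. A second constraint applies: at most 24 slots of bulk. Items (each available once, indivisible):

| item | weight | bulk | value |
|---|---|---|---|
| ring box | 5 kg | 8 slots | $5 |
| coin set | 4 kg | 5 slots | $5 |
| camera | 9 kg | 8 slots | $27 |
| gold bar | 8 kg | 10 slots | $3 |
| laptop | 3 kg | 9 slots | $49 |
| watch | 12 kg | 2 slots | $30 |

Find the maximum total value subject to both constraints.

Feasible sets respecting both limits:
- ring box+laptop+watch: weight 20, bulk 19, value 84
- coin set+laptop+watch: weight 19, bulk 16, value 84
- gold bar+laptop+watch: weight 23, bulk 21, value 82
- coin set+camera+laptop: weight 16, bulk 22, value 81
Best: $84.

$84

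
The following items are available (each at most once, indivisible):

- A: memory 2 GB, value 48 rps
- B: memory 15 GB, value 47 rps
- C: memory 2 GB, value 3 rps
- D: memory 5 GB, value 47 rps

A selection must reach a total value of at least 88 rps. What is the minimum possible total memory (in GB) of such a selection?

7

Subsets with value ≥ 88, sorted by total memory:
- A+D: memory 7, value 95
- A+C+D: memory 9, value 98
- A+B: memory 17, value 95
Minimum memory: 7 GB.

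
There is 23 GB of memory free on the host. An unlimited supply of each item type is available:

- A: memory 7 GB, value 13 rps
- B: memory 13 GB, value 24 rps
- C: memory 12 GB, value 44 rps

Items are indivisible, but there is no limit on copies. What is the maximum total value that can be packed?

57 rps

Best value-per-unit is C at 44/12; filling with it alone gives 1×44 = 44.
Optimal mix: 1×A + 1×C → memory 19, value 57.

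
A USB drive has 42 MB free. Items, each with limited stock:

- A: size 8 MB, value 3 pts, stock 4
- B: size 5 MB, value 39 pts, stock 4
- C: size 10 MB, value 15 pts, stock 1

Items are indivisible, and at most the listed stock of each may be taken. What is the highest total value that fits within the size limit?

Best selections within size 42 and stock limits:
- 1×A + 4×B + 1×C: size 38, value 174
- 4×B + 1×C: size 30, value 171
Best: 174 pts.

174 pts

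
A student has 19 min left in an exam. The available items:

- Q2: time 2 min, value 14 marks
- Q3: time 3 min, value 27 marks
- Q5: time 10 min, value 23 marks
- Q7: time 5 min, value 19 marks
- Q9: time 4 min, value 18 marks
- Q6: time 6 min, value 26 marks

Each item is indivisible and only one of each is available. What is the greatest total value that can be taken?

This is a 0/1 knapsack; check combinations near the capacity.
- Q3+Q7+Q9+Q6: time 3+5+4+6=18, value 27+19+18+26=90
- Q2+Q3+Q7+Q6: time 2+3+5+6=16, value 14+27+19+26=86
- Q2+Q3+Q9+Q6: time 2+3+4+6=15, value 14+27+18+26=85
- Q2+Q3+Q5+Q9: time 2+3+10+4=19, value 14+27+23+18=82
- Q2+Q3+Q7+Q9: time 2+3+5+4=14, value 14+27+19+18=78
Best: 90 marks.

90 marks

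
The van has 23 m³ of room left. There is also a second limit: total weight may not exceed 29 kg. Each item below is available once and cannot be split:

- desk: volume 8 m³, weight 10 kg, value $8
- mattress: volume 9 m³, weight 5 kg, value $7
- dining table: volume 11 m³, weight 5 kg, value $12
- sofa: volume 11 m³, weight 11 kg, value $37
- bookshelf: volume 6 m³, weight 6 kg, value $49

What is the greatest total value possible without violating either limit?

$86

Feasible sets respecting both limits:
- sofa+bookshelf: volume 17, weight 17, value 86
- desk+mattress+bookshelf: volume 23, weight 21, value 64
- dining table+bookshelf: volume 17, weight 11, value 61
- desk+bookshelf: volume 14, weight 16, value 57
Best: $86.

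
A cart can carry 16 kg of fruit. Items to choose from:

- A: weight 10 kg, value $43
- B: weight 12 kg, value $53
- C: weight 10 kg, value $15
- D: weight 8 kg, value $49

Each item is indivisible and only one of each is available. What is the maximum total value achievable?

Check high-value combinations within 16 kg:
- B: weight 12, value 53
- D: weight 8, value 49
- A: weight 10, value 43
Best: $53.

$53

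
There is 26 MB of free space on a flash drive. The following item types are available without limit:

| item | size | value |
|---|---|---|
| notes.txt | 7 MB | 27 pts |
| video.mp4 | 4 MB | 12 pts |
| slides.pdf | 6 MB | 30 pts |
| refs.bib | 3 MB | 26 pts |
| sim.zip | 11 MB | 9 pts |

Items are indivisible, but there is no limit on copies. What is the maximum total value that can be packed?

208 pts

Best value-per-unit is refs.bib at 26/3, and filling with it alone uses size 8×3=24. No mix of the others beats 8×26 = 208.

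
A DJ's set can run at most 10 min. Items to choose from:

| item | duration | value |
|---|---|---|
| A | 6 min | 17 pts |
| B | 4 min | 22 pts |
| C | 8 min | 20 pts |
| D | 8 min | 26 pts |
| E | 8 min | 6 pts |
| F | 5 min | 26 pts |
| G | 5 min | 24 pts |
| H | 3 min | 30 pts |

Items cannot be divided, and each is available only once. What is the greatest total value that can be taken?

This is a 0/1 knapsack; check combinations near the capacity.
- F+H: duration 5+3=8, value 26+30=56
- G+H: duration 5+3=8, value 24+30=54
- B+H: duration 4+3=7, value 22+30=52
- F+G: duration 5+5=10, value 26+24=50
Best: 56 pts.

56 pts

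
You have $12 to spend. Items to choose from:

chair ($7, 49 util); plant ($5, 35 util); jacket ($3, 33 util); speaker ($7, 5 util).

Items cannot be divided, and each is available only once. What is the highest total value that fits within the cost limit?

84 util

This is a 0/1 knapsack; check combinations near the capacity.
- chair+plant: cost 7+5=12, value 49+35=84
- chair+jacket: cost 7+3=10, value 49+33=82
- plant+jacket: cost 5+3=8, value 35+33=68
- chair: cost 7, value 49
Best: 84 util.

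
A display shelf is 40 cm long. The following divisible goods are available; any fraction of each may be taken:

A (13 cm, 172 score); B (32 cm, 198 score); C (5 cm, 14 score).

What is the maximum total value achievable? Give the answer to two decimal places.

Take in order of value per unit:
- A (172/13 per unit): all 13 → value 172, running total 172.00
- B (198/32 per unit): 27 of 32 → value 27×198/32 = 167.0625, running total 339.06
Total 339.06.

339.06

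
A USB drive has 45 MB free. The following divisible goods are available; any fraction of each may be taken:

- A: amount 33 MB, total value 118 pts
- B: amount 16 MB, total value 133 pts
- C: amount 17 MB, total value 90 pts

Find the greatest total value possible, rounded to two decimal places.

265.91

Take in order of value per unit:
- B (133/16 per unit): all 16 → value 133, running total 133.00
- C (90/17 per unit): all 17 → value 90, running total 223.00
- A (118/33 per unit): 12 of 33 → value 12×118/33 = 42.9091, running total 265.91
Total 265.91.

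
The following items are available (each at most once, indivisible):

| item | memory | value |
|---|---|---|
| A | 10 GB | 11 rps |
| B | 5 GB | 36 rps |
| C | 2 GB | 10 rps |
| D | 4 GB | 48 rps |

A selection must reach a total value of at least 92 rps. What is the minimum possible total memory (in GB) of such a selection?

11

Subsets with value ≥ 92, sorted by total memory:
- B+C+D: memory 11, value 94
- A+B+D: memory 19, value 95
Minimum memory: 11 GB.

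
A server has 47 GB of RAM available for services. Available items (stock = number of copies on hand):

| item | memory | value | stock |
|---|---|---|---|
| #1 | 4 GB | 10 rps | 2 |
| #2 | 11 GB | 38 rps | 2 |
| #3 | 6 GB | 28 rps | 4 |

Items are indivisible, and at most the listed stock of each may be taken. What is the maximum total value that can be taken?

Top feasible selections:
- 2×#2 + 4×#3: memory 46, value 188
- 2×#1 + 1×#2 + 4×#3: memory 43, value 170
- 1×#1 + 2×#2 + 3×#3: memory 44, value 170
Best: 188 rps.

188 rps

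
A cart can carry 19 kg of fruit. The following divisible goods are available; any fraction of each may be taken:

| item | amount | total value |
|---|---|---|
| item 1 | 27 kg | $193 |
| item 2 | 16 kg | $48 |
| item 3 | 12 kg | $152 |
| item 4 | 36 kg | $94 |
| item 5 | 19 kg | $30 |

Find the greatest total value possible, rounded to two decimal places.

Take in order of value per unit:
- item 3 (152/12 per unit): all 12 → value 152, running total 152.00
- item 1 (193/27 per unit): 7 of 27 → value 7×193/27 = 50.0370, running total 202.04
Total 202.04.

202.04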